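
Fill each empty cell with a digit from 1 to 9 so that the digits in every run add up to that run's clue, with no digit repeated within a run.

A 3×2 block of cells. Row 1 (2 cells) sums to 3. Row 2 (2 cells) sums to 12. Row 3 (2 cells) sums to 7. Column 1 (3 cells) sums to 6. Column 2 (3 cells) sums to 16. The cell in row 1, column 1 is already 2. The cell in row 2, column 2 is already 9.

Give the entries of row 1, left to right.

2 1

3 in 2 cells must be {1,2}; 6 in 3 cells must be {1,2,3}.
(1,2) = 3 − 2 = 1 completes the 3 across.
(2,1) = 12 − 9 = 3 completes the 12 across.
(3,1) = 6 − 5 = 1 completes the 6 down.
(3,2) = 7 − 1 = 6 completes the 7 across.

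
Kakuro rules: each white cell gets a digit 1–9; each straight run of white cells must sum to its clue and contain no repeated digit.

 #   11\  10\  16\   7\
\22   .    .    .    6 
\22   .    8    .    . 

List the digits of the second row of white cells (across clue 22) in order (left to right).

6, 8, 7, 1

16 in 2 cells must be {7,9}.
R1C2 = 10 − 8 = 2 completes the 10 down.
R1C3 = 9: the only remaining digit allowed by both the 22 across and the 16 down.
R2C3 = 16 − 9 = 7 completes the 16 down.
R2C4 = 7 − 6 = 1 completes the 7 down.
R1C1 = 22 − 17 = 5 completes the 22 across.
R2C1 = 22 − 16 = 6 completes the 22 across.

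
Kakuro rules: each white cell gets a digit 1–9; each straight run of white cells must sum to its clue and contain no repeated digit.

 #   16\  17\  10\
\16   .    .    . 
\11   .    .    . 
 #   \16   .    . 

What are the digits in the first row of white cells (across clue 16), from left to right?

9 5 2

16 in 2 cells must be {7,9}.
Only 7 fits R2C1 under both its across sum 11 and down sum 16.
The 16 across and the 10 down share only 7, so R3C3 = 7.
R1C1 = 16 − 7 = 9 completes the 16 down.
R2C3 = 1: the only remaining digit allowed by both the 11 across and the 10 down.
R3C2 = 16 − 7 = 9 completes the 16 across.
R1C3 = 10 − 8 = 2 completes the 10 down.
R2C2 = 11 − 8 = 3 completes the 11 across.
R1C2 = 16 − 11 = 5 completes the 16 across.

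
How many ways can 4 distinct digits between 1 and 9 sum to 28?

4 distinct digits from 1–9 sum between 10 and 30.
Enumerating: {4,7,8,9}, {5,6,8,9}.

2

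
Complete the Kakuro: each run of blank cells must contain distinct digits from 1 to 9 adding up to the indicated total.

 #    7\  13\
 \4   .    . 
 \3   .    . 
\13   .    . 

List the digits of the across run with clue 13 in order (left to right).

4 9

4 in 2 cells must be {1,3}; 3 in 2 cells must be {1,2}; 7 in 3 cells must be {1,2,4}.
The 4 across and the 7 down share only 1, so R1C1 = 1.
R1C2 = 4 − 1 = 3 completes the 4 across.
Given what's placed, R2C1 must be 2 to fit the 3 across and 7 down.
R2C2 = 3 − 2 = 1 completes the 3 across.
R3C1 = 7 − 3 = 4 completes the 7 down.
R3C2 = 13 − 4 = 9 completes the 13 across.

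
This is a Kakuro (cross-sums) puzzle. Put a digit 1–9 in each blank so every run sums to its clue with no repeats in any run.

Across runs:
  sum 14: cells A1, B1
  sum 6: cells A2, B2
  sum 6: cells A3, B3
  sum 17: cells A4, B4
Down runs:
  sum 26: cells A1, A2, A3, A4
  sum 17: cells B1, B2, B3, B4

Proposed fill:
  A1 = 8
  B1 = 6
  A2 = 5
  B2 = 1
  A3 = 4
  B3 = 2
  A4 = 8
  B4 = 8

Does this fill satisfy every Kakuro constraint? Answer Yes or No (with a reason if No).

No — the down run A1–A4 sums to 25, not 26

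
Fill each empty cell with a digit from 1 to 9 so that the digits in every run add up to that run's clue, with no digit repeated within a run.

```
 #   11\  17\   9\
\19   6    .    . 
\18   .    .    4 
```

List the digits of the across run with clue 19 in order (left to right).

6 8 5

17 in 2 cells must be {8,9}.
R1C3 = 9 − 4 = 5 completes the 9 down.
R2C1 = 11 − 6 = 5 completes the 11 down.
R2C2 = 18 − 9 = 9 completes the 18 across.
R1C2 = 19 − 11 = 8 completes the 19 across.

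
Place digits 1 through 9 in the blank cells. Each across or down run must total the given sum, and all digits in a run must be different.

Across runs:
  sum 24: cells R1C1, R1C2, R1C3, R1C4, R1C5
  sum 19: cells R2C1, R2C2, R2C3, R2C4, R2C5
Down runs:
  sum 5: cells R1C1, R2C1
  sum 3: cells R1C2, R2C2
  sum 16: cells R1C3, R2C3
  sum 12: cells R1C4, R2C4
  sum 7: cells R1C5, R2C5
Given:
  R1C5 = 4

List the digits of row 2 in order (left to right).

2, 1, 9, 4, 3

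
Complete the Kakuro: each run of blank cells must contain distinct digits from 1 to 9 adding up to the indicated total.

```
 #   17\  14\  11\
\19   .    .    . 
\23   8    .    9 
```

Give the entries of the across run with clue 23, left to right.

23 in 3 cells must be {6,8,9}; 17 in 2 cells must be {8,9}.
R1C1 = 17 − 8 = 9 completes the 17 down.
R1C3 = 11 − 9 = 2 completes the 11 down.
R2C2 = 23 − 17 = 6 completes the 23 across.
R1C2 = 19 − 11 = 8 completes the 19 across.

8, 6, 9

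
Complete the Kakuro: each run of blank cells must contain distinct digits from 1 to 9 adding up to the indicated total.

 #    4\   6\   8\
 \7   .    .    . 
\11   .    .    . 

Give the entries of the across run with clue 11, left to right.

7 in 3 cells must be {1,2,4}; 4 in 2 cells must be {1,3}.
The 7 across and the 4 down share only 1, so R1C1 = 1.
Given what's placed, R1C3 must be 2 to fit the 7 across and 8 down.
R2C1 = 4 − 1 = 3 completes the 4 down.
R2C3 = 8 − 2 = 6 completes the 8 down.
R1C2 = 7 − 3 = 4 completes the 7 across.
R2C2 = 11 − 9 = 2 completes the 11 across.

3 2 6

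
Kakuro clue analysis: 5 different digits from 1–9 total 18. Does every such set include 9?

No

Counterexample: {1,2,3,4,8} sums to 18 without using 9.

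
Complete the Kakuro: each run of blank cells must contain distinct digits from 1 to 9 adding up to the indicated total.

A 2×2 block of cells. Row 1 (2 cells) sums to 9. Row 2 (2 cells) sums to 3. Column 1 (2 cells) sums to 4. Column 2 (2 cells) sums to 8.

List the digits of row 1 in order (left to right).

3 6

3 in 2 cells must be {1,2}; 4 in 2 cells must be {1,3}.
The 3 across and the 4 down share only 1, so (2,1) = 1.
(2,2) = 3 − 1 = 2 completes the 3 across.
(1,1) = 4 − 1 = 3 completes the 4 down.
(1,2) = 9 − 3 = 6 completes the 9 across.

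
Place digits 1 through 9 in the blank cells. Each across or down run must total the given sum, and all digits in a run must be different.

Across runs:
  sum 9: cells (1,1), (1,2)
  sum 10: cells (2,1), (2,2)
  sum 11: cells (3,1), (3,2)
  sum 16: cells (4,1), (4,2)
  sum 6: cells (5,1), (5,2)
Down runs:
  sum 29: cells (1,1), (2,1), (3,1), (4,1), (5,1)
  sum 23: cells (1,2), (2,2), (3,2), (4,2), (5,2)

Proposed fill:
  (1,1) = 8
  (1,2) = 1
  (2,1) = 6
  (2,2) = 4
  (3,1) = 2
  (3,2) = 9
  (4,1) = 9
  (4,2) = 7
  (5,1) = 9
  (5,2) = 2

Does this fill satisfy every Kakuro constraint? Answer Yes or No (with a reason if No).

No — the down run (1,1)–(5,1) sums to 34, not 29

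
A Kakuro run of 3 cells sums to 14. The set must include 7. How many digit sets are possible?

3

3 distinct digits from 1–9 sum between 6 and 24.
Keeping only sets containing 7.
Enumerating: {1,6,7}, {2,5,7}, {3,4,7}.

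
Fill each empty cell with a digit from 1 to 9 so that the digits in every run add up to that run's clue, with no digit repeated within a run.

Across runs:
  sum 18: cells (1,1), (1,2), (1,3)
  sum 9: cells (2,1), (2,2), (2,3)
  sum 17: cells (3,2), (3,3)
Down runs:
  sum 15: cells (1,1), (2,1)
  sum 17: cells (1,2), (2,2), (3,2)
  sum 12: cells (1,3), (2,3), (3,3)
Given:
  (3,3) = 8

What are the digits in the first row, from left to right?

9 6 3

17 in 2 cells must be {8,9}.
Intersecting the 9 across with the 15 down forces (2,1) = 6.
(2,3) = 1: the only remaining digit allowed by both the 9 across and the 12 down.
(3,2) = 17 − 8 = 9 completes the 17 across.
(1,1) = 15 − 6 = 9 completes the 15 down.
(1,3) = 12 − 9 = 3 completes the 12 down.
(2,2) = 9 − 7 = 2 completes the 9 across.
(1,2) = 18 − 12 = 6 completes the 18 across.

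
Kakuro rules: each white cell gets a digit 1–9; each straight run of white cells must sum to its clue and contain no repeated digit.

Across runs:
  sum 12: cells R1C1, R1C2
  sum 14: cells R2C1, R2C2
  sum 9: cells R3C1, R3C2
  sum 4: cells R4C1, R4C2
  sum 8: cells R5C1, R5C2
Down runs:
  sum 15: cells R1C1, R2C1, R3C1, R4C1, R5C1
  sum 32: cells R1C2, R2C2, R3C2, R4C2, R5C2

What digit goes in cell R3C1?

2

4 in 2 cells must be {1,3}; 15 in 5 cells must be {1,2,3,4,5}.
Only 5 fits R2C1 under both its across sum 14 and down sum 15.
R2C2 = 14 − 5 = 9 completes the 14 across.
Given what's placed, R4C2 must be 3 to fit the 4 across and 32 down.
R4C1 = 4 − 3 = 1 completes the 4 across.
No cell is forced outright now. R1C1 can only be 3 or 4 (the digits allowed by both its 12 across and its 15 down). If R1C1 = 3: then R1C2 would have to be in {9} for the 12 across but in {5,7,8} for the 32 down — contradiction. So R1C1 = 4.
R1C2 = 12 − 4 = 8 completes the 12 across.
Nothing is forced directly, so branch on R3C1, whose candidates are 2 or 3. If R3C1 = 3: then R3C2 would have to be in {6} for the 9 across but in {5,7} for the 32 down — contradiction. So R3C1 = 2.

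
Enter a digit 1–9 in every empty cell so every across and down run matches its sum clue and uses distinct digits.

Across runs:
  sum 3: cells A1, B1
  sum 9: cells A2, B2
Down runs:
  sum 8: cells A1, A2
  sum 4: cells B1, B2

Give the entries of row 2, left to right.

6 3

3 in 2 cells must be {1,2}; 4 in 2 cells must be {1,3}.
The 3 across and the 4 down share only 1, so B1 = 1.
B2 = 4 − 1 = 3 completes the 4 down.
A1 = 3 − 1 = 2 completes the 3 across.
A2 = 9 − 3 = 6 completes the 9 across.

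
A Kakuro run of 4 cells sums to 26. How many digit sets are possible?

4 distinct digits from 1–9 sum between 10 and 30.
Enumerating: {2,7,8,9}, {3,6,8,9}, {4,5,8,9}, {4,6,7,9}, {5,6,7,8}.

5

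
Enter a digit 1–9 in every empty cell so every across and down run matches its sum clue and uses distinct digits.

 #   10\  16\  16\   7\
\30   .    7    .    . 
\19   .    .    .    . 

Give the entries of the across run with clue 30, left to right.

8 7 9 6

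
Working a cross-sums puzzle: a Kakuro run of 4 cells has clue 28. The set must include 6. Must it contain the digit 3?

No

The only way to make 28 from 4 distinct digits under that restriction is {5,6,8,9}, which does not contain 3.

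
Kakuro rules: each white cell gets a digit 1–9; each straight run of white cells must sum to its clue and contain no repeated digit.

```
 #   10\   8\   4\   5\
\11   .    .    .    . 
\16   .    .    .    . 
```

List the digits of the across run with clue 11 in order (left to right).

2, 5, 3, 1

11 in 4 cells must be {1,2,3,5}; 4 in 2 cells must be {1,3}.
Nothing is forced directly, so branch on R1C1, whose candidates are 1 or 2 or 3. If R1C1 = 1: that forces R1C3 = 3, R1C4 = 2, R2C1 = 9, R2C3 = 1, after which R2C4 would have to be in {2,4} for the 16 across but in {3} for the 5 down — contradiction. If R1C1 = 3: that forces R1C3 = 1, R1C4 = 2, R2C1 = 7, R2C3 = 3, after which R2C4 would have to be in {1,2,4,5} for the 16 across but in {3} for the 5 down — contradiction. So R1C1 = 2.
R2C1 = 10 − 2 = 8 completes the 10 down.
Nothing is forced directly, so branch on R1C3, whose candidates are 1 or 3. If R1C3 = 1: that forces R1C4 = 3, R2C3 = 3, after which R2C4 would have to be in {1,4} for the 16 across but in {2} for the 5 down — contradiction. So R1C3 = 3.
R1C4 = 1: the only remaining digit allowed by both the 11 across and the 5 down.
R2C3 = 4 − 3 = 1 completes the 4 down.
R2C4 = 5 − 1 = 4 completes the 5 down.
R1C2 = 11 − 6 = 5 completes the 11 across.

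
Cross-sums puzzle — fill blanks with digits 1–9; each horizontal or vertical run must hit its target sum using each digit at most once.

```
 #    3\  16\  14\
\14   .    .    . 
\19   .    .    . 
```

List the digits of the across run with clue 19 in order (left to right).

2 9 8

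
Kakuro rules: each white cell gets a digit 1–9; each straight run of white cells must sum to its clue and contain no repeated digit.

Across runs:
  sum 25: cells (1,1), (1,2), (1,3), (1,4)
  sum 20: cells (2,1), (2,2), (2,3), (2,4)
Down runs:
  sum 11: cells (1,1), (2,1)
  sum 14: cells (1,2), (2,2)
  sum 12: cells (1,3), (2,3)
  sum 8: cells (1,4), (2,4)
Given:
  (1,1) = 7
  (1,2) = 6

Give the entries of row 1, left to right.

7, 6, 9, 3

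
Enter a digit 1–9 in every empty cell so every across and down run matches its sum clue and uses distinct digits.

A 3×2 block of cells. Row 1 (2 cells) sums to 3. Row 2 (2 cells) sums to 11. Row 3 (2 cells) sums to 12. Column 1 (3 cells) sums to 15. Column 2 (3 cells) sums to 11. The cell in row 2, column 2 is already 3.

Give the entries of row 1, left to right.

3 in 2 cells must be {1,2}.
(2,1) = 11 − 3 = 8 completes the 11 across.
Given what's placed, (3,2) must be 7 to fit the 12 across and 11 down.
(1,2) = 11 − 10 = 1 completes the 11 down.
(3,1) = 12 − 7 = 5 completes the 12 across.
(1,1) = 3 − 1 = 2 completes the 3 across.

2, 1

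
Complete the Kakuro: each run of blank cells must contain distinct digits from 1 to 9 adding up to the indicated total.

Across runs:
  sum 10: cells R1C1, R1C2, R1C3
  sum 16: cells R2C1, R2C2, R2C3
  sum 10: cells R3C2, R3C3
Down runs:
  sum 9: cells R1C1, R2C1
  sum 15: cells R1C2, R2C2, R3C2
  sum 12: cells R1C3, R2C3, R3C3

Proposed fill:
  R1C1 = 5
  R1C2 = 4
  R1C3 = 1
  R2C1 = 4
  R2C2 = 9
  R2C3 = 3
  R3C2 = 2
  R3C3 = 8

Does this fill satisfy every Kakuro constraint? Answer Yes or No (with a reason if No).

Yes

Across: 5+4+1=10; 4+9+3=16; 2+8=10. Down: 5+4=9; 4+9+2=15; 1+3+8=12. No digit repeats within any run.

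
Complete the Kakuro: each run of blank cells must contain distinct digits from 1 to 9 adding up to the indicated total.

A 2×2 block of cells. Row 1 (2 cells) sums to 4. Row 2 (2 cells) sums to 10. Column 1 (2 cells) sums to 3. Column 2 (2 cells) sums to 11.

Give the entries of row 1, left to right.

4 in 2 cells must be {1,3}; 3 in 2 cells must be {1,2}.
The 4 across and the 3 down share only 1, so (1,1) = 1.
(1,2) = 4 − 1 = 3 completes the 4 across.
(2,1) = 3 − 1 = 2 completes the 3 down.
(2,2) = 10 − 2 = 8 completes the 10 across.

1, 3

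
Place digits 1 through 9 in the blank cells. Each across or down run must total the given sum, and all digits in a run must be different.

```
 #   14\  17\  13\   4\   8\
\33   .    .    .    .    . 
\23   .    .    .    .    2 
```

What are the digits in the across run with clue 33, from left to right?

17 in 2 cells must be {8,9}; 4 in 2 cells must be {1,3}.
Only 3 fits R1C4 under both its across sum 33 and down sum 4.
R1C5 = 8 − 2 = 6 completes the 8 down.
R2C4 = 4 − 3 = 1 completes the 4 down.
No cell is forced outright now. R1C1 can only be 8 or 9 (the digits allowed by both its 33 across and its 14 down). If R1C1 = 8: that forces R1C2 = 9, R1C3 = 7, R2C1 = 6, after which R2C2 would have to be in {5,9} for the 23 across but in {8} for the 17 down — contradiction. So R1C1 = 9.
Given what's placed, R1C2 must be 8 to fit the 33 across and 17 down.
R1C3 = 33 − 26 = 7 completes the 33 across.

9, 8, 7, 3, 6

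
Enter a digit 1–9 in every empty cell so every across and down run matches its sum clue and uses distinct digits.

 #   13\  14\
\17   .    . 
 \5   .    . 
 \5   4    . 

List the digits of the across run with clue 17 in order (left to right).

8, 9

17 in 2 cells must be {8,9}.
R1C1 = 8: the only remaining digit allowed by both the 17 across and the 13 down.
R1C2 = 17 − 8 = 9 completes the 17 across.
R2C1 = 13 − 12 = 1 completes the 13 down.
R2C2 = 5 − 1 = 4 completes the 5 across.
R3C2 = 5 − 4 = 1 completes the 5 across.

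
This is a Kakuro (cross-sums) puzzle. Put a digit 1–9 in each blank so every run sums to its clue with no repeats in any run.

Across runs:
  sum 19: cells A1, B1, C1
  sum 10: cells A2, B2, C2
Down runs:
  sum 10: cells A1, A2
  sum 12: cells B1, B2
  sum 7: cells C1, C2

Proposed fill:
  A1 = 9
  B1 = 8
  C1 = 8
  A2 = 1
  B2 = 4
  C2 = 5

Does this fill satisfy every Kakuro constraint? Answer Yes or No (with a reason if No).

No — the across run A1–C1 sums to 25, not 19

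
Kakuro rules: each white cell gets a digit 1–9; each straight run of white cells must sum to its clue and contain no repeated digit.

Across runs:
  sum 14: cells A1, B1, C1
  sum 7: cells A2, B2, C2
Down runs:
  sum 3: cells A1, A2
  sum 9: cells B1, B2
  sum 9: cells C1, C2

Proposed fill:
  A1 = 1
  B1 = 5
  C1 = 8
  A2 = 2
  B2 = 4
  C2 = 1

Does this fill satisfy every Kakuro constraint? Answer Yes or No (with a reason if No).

Yes

Across: 1+5+8=14; 2+4+1=7. Down: 1+2=3; 5+4=9; 8+1=9. No digit repeats within any run.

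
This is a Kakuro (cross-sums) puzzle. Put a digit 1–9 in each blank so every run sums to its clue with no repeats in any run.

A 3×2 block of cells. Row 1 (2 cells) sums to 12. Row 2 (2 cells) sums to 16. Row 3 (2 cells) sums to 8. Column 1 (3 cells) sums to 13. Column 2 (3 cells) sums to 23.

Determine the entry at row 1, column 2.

16 in 2 cells must be {7,9}; 23 in 3 cells must be {6,8,9}.
The 16 across and the 23 down share only 9, so (2,2) = 9.
Given what's placed, (3,2) must be 6 to fit the 8 across and 23 down.
(1,2) = 23 − 15 = 8 completes the 23 down.
(2,1) = 16 − 9 = 7 completes the 16 across.
(3,1) = 8 − 6 = 2 completes the 8 across.
(1,1) = 12 − 8 = 4 completes the 12 across.

8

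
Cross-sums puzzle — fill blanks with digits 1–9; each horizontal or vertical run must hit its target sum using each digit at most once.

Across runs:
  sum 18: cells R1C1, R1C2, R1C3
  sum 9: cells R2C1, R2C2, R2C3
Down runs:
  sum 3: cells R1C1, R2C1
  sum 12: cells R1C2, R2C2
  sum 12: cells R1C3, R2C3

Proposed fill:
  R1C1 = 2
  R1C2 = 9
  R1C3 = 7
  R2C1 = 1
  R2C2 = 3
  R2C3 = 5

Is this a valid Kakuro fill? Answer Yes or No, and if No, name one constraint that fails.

Across: 2+9+7=18; 1+3+5=9. Down: 2+1=3; 9+3=12; 7+5=12. No digit repeats within any run.

Yes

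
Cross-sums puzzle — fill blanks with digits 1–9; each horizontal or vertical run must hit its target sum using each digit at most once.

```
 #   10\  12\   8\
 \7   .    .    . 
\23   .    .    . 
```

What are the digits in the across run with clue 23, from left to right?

9, 8, 6

7 in 3 cells must be {1,2,4}; 23 in 3 cells must be {6,8,9}.
The 7 across and the 12 down share only 4, so R1C2 = 4.
R2C2 = 12 − 4 = 8 completes the 12 down.
Given what's placed, R2C3 must be 6 to fit the 23 across and 8 down.
R1C3 = 8 − 6 = 2 completes the 8 down.
R2C1 = 23 − 14 = 9 completes the 23 across.
R1C1 = 7 − 6 = 1 completes the 7 across.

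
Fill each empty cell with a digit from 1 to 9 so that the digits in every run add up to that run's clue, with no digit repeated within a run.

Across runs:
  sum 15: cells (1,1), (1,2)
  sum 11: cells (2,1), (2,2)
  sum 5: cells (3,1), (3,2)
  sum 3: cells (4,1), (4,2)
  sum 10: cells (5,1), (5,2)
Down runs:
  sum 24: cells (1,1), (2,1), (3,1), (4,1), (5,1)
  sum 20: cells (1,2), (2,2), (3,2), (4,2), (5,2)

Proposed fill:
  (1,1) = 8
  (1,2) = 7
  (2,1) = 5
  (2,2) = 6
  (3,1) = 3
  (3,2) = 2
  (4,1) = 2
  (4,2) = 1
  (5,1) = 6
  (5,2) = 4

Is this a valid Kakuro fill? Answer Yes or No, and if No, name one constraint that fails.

Yes

Across: 8+7=15; 5+6=11; 3+2=5; 2+1=3; 6+4=10. Down: 8+5+3+2+6=24; 7+6+2+1+4=20. No digit repeats within any run.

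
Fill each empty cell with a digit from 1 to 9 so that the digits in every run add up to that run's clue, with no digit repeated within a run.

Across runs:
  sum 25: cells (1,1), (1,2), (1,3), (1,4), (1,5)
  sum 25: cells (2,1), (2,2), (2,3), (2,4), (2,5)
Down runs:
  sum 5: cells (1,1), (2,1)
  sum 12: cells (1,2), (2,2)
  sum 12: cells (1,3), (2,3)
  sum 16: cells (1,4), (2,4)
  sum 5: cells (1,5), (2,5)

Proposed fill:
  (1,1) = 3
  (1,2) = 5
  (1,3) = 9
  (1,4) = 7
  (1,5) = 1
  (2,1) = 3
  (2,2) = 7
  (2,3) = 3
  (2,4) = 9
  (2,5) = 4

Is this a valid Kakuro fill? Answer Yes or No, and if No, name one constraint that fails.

No — the down run (1,1)–(2,1) sums to 6, not 5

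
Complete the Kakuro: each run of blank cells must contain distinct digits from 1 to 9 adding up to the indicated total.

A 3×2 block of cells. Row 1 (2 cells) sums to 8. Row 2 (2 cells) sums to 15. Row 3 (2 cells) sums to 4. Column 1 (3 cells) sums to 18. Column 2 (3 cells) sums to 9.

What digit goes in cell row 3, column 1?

3

4 in 2 cells must be {1,3}.
The 15 across and the 9 down share only 6, so (2,2) = 6.
Given what's placed, (3,2) must be 1 to fit the 4 across and 9 down.
(1,2) = 9 − 7 = 2 completes the 9 down.
(2,1) = 15 − 6 = 9 completes the 15 across.
(3,1) = 4 − 1 = 3 completes the 4 across.
(1,1) = 8 − 2 = 6 completes the 8 across.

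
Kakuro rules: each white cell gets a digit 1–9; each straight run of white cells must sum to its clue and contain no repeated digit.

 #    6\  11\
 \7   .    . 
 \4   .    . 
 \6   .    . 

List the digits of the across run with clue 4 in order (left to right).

3 1

4 in 2 cells must be {1,3}; 6 in 3 cells must be {1,2,3}.
Nothing is forced directly, so branch on R2C1, whose candidates are 1 or 3. If R2C1 = 1: that forces R2C2 = 3, R3C1 = 2, after which R3C2 would have to be in {4} for the 6 across but in {1,2,6,7} for the 11 down — contradiction. So R2C1 = 3.
R2C2 = 4 − 3 = 1 completes the 4 across.
Nothing is forced directly, so branch on R1C1, whose candidates are 1 or 2. If R1C1 = 2: then R1C2 would have to be in {5} for the 7 across but in {2,3,4,6,7,8} for the 11 down — contradiction. So R1C1 = 1.
R1C2 = 7 − 1 = 6 completes the 7 across.
R3C1 = 6 − 4 = 2 completes the 6 down.
R3C2 = 6 − 2 = 4 completes the 6 across.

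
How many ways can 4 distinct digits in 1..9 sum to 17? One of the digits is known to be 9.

2

4 distinct digits from 1–9 sum between 10 and 30.
Keeping only sets containing 9.
Enumerating: {1,2,5,9}, {1,3,4,9}.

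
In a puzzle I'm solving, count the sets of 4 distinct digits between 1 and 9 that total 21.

4 distinct digits from 1–9 sum between 10 and 30.

11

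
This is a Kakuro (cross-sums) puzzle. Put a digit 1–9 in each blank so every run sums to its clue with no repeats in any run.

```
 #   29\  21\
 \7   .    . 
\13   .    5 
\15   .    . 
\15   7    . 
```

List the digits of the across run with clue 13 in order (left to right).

8 5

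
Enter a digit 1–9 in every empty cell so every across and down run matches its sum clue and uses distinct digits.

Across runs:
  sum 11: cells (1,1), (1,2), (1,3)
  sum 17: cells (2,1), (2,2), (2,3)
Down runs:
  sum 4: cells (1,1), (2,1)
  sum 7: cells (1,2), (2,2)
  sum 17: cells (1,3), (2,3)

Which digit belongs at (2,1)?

4 in 2 cells must be {1,3}; 17 in 2 cells must be {8,9}.
The 11 across and the 17 down share only 8, so (1,3) = 8.
(2,3) = 17 − 8 = 9 completes the 17 down.
Given what's placed, (1,1) must be 1 to fit the 11 across and 4 down.
(1,2) = 11 − 9 = 2 completes the 11 across.
(2,1) = 4 − 1 = 3 completes the 4 down.
(2,2) = 17 − 12 = 5 completes the 17 across.

3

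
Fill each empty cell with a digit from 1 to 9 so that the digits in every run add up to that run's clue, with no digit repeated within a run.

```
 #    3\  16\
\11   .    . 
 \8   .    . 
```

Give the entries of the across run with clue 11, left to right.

2 9

3 in 2 cells must be {1,2}; 16 in 2 cells must be {7,9}.
The 11 across and the 3 down share only 2, so R1C1 = 2.
R1C2 = 11 − 2 = 9 completes the 11 across.
R2C1 = 3 − 2 = 1 completes the 3 down.
R2C2 = 8 − 1 = 7 completes the 8 across.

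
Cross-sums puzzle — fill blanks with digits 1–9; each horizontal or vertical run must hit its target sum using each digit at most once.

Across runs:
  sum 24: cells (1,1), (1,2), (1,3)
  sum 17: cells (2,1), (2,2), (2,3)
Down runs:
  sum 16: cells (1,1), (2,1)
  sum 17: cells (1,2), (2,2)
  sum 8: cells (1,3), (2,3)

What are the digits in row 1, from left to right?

24 in 3 cells must be {7,8,9}; 16 in 2 cells must be {7,9}; 17 in 2 cells must be {8,9}.
The 24 across and the 8 down share only 7, so (1,3) = 7.
(2,3) = 8 − 7 = 1 completes the 8 down.
Given what's placed, (1,1) must be 9 to fit the 24 across and 16 down.
(1,2) = 24 − 16 = 8 completes the 24 across.
(2,1) = 16 − 9 = 7 completes the 16 down.
(2,2) = 17 − 8 = 9 completes the 17 across.

9 8 7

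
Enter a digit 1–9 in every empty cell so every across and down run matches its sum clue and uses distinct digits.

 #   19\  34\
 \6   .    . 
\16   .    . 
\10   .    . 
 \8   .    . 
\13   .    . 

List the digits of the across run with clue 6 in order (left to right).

2, 4

16 in 2 cells must be {7,9}; 34 in 5 cells must be {4,6,7,8,9}.
Only 4 fits R1C2 under both its across sum 6 and down sum 34.
R1C1 = 6 − 4 = 2 completes the 6 across.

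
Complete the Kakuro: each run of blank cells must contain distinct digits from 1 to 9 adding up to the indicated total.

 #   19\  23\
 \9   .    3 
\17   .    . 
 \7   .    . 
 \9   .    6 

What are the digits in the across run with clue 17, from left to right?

17 in 2 cells must be {8,9}.
R1C1 = 9 − 3 = 6 completes the 9 across.
Given what's placed, R2C2 must be 9 to fit the 17 across and 23 down.
R3C2 = 23 − 18 = 5 completes the 23 down.
R4C1 = 9 − 6 = 3 completes the 9 across.
R2C1 = 17 − 9 = 8 completes the 17 across.
R3C1 = 7 − 5 = 2 completes the 7 across.

8 9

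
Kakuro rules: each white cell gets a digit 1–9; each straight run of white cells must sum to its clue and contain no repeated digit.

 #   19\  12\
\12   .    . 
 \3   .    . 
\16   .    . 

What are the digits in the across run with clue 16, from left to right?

9 7

3 in 2 cells must be {1,2}; 16 in 2 cells must be {7,9}.
The 3 across and the 19 down share only 2, so R2C1 = 2.
R2C2 = 3 − 2 = 1 completes the 3 across.
Given what's placed, R3C1 must be 9 to fit the 16 across and 19 down.
R3C2 = 16 − 9 = 7 completes the 16 across.
R1C1 = 19 − 11 = 8 completes the 19 down.
R1C2 = 12 − 8 = 4 completes the 12 across.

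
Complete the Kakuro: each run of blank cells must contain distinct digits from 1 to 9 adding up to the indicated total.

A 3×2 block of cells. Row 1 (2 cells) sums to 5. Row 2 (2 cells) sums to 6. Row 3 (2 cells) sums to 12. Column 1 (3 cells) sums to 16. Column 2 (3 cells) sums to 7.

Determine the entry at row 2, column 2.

1

7 in 3 cells must be {1,2,4}.
The 12 across and the 7 down share only 4, so (3,2) = 4.
(3,1) = 12 − 4 = 8 completes the 12 across.
Nothing is forced directly, so branch on (1,2), whose candidates are 1 or 2. If (1,2) = 1: then (1,1) would have to be in {4} for the 5 across but in {1,2,3,5,6,7} for the 16 down — contradiction. So (1,2) = 2.
(1,1) = 5 − 2 = 3 completes the 5 across.
(2,1) = 16 − 11 = 5 completes the 16 down.
(2,2) = 6 − 5 = 1 completes the 6 across.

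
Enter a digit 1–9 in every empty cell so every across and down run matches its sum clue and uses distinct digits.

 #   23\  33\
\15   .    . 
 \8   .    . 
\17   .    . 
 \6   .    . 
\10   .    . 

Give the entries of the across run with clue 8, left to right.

3, 5

17 in 2 cells must be {8,9}.
Nothing is forced directly, so branch on R4C2, whose candidates are 4 or 5. If R4C2 = 5: that forces R2C2 = 7, R4C1 = 1, after which R2C1 would have to be in {1} for the 8 across but in {2,3,4,5,6,7,8,9} for the 23 down — contradiction. So R4C2 = 4.
R4C1 = 6 − 4 = 2 completes the 6 across.
Nothing is forced directly, so branch on R5C2, whose candidates are 7 or 8 or 9. If R5C2 = 7: that forces R2C2 = 5, R5C1 = 3, after which R2C1 would have to be in {3} for the 8 across but in {1,4,5,6,7,8,9} for the 23 down — contradiction. If R5C2 = 8: that forces R3C2 = 9, after which R5C1 would have to be in {2} for the 10 across but in {1,3,4,5,6,7,8,9} for the 23 down — contradiction. So R5C2 = 9.
R3C2 = 8: the only remaining digit allowed by both the 17 across and the 33 down.
R5C1 = 10 − 9 = 1 completes the 10 across.
Given what's placed, R1C2 must be 7 to fit the 15 across and 33 down.
R2C2 = 33 − 28 = 5 completes the 33 down.
R3C1 = 17 − 8 = 9 completes the 17 across.
R1C1 = 15 − 7 = 8 completes the 15 across.
R2C1 = 8 − 5 = 3 completes the 8 across.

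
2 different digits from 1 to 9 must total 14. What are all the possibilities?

2 distinct digits from 1–9 sum between 3 and 17.

{5,9}; {6,8}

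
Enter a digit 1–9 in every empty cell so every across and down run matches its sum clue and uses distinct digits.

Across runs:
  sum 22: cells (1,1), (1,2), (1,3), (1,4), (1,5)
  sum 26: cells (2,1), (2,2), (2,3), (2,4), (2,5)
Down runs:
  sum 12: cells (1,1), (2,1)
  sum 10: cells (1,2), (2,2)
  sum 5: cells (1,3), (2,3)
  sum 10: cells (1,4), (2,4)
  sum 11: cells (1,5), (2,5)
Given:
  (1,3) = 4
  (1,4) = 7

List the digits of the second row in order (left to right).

(2,3) = 5 − 4 = 1 completes the 5 down.
(2,4) = 10 − 7 = 3 completes the 10 down.
No cell is forced outright now. (1,1) can only be 3 or 8 (the digits allowed by both its 22 across and its 12 down). If (1,1) = 8: that forces (1,5) = 2, after which (2,1) would have to be in {5,6,7,8,9} for the 26 across but in {4} for the 12 down — contradiction. So (1,1) = 3.
(2,1) = 12 − 3 = 9 completes the 12 down.
No cell is forced outright now. (1,2) can only be 2 or 6 (the digits allowed by both its 22 across and its 10 down). If (1,2) = 6: that forces (1,5) = 2, after which (2,2) would have to be in {5,6,7,8} for the 26 across but in {4} for the 10 down — contradiction. So (1,2) = 2.
(1,5) = 22 − 16 = 6 completes the 22 across.
(2,2) = 10 − 2 = 8 completes the 10 down.
(2,5) = 26 − 21 = 5 completes the 26 across.

9, 8, 1, 3, 5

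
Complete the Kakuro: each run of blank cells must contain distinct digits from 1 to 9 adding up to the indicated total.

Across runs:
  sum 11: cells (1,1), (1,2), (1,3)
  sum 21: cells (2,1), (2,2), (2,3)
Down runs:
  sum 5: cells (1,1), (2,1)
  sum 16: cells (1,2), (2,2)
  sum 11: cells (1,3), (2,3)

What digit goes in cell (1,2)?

16 in 2 cells must be {7,9}.
The 11 across and the 16 down share only 7, so (1,2) = 7.
Given what's placed, (1,3) must be 3 to fit the 11 across and 11 down.
(2,1) = 4: only digit in both the 21-across and 5-down candidate sets.
(2,2) = 16 − 7 = 9 completes the 16 down.
(2,3) = 21 − 13 = 8 completes the 21 across.
(1,1) = 11 − 10 = 1 completes the 11 across.

7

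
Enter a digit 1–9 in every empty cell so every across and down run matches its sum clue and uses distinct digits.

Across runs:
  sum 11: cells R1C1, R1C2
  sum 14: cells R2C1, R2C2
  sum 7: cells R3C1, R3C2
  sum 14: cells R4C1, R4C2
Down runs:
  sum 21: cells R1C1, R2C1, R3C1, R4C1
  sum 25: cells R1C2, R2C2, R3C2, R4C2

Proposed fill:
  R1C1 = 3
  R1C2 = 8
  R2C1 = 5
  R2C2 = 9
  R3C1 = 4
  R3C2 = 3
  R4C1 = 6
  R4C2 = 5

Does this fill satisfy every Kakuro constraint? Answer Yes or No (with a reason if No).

No — the down run R1C1–R4C1 sums to 18, not 21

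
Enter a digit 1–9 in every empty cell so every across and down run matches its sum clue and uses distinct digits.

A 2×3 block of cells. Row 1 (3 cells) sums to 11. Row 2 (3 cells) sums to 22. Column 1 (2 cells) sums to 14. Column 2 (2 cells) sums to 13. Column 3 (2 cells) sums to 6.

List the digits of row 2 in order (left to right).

The 22 across and the 6 down share only 5, so (2,3) = 5.
(1,3) = 6 − 5 = 1 completes the 6 down.
Nothing is forced directly, so branch on (1,1), whose candidates are 6 or 8. If (1,1) = 8: then (1,2) would have to be in {2} for the 11 across but in {4,5,6,7,8,9} for the 13 down — contradiction. So (1,1) = 6.
(1,2) = 11 − 7 = 4 completes the 11 across.
(2,1) = 14 − 6 = 8 completes the 14 down.
(2,2) = 22 − 13 = 9 completes the 22 across.

8 9 5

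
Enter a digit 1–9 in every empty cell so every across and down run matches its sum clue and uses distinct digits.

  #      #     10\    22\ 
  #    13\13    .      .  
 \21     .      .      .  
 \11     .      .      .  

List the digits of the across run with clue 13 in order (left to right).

4 9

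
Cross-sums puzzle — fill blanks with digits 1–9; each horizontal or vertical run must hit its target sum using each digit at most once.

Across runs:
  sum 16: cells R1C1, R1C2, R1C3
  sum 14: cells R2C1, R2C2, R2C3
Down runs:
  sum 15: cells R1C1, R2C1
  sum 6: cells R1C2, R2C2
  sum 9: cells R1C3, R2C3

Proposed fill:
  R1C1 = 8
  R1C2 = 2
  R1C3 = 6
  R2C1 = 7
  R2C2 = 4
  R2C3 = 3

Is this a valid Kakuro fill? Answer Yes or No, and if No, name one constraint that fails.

Across: 8+2+6=16; 7+4+3=14. Down: 8+7=15; 2+4=6; 6+3=9. No digit repeats within any run.

Yes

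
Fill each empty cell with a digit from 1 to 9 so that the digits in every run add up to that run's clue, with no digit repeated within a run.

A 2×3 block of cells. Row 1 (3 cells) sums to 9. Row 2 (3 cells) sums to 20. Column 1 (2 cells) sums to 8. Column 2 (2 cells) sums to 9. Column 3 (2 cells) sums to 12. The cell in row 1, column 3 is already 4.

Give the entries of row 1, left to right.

(2,3) = 12 − 4 = 8 completes the 12 down.
No cell is forced outright now. (1,1) can only be 2 or 3 (the digits allowed by both its 9 across and its 8 down). If (1,1) = 2: that forces (1,2) = 3, after which (2,1) would have to be in {3,5,7,9} for the 20 across but in {6} for the 8 down — contradiction. So (1,1) = 3.
(1,2) = 9 − 7 = 2 completes the 9 across.
(2,1) = 8 − 3 = 5 completes the 8 down.
(2,2) = 20 − 13 = 7 completes the 20 across.

3 2 4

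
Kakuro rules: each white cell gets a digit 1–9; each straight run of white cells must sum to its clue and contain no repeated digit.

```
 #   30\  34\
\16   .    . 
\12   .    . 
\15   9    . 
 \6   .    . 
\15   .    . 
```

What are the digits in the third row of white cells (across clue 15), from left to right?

9 6

16 in 2 cells must be {7,9}; 34 in 5 cells must be {4,6,7,8,9}.
Given what's placed, R1C1 must be 7 to fit the 16 across and 30 down.
R1C2 = 16 − 7 = 9 completes the 16 across.
R3C2 = 15 − 9 = 6 completes the 15 across.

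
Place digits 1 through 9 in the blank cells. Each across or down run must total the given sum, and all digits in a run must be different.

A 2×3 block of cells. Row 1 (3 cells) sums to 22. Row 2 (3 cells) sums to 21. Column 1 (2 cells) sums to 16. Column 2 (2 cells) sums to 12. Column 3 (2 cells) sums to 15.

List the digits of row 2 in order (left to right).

16 in 2 cells must be {7,9}.
Nothing is forced directly, so branch on (1,1), whose candidates are 7 or 9. If (1,1) = 7: that forces (1,2) = 9, (1,3) = 6, (2,1) = 9, after which (2,2) would have to be in {4,5,7,8} for the 21 across but in {3} for the 12 down — contradiction. So (1,1) = 9.
(2,1) = 16 − 9 = 7 completes the 16 down.
Nothing is forced directly, so branch on (2,2), whose candidates are 5 or 8 or 9. If (2,2) = 8: then (1,2) would have to be in {5,6,7,8} for the 22 across but in {4} for the 12 down — contradiction. If (2,2) = 9: then (1,2) would have to be in {5,6,7,8} for the 22 across but in {3} for the 12 down — contradiction. So (2,2) = 5.
(1,2) = 12 − 5 = 7 completes the 12 down.
(1,3) = 22 − 16 = 6 completes the 22 across.
(2,3) = 21 − 12 = 9 completes the 21 across.

7 5 9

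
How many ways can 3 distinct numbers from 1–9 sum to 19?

5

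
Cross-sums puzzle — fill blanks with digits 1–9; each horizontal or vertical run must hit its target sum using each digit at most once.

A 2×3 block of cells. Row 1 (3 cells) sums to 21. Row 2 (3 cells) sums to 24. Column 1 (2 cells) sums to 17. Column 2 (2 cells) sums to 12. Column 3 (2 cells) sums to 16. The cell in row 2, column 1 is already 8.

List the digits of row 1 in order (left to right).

9 5 7

24 in 3 cells must be {7,8,9}; 17 in 2 cells must be {8,9}; 16 in 2 cells must be {7,9}.
(1,1) = 17 − 8 = 9 completes the 17 down.
Given what's placed, (1,3) must be 7 to fit the 21 across and 16 down.
(2,3) = 16 − 7 = 9 completes the 16 down.
(1,2) = 21 − 16 = 5 completes the 21 across.
(2,2) = 24 − 17 = 7 completes the 24 across.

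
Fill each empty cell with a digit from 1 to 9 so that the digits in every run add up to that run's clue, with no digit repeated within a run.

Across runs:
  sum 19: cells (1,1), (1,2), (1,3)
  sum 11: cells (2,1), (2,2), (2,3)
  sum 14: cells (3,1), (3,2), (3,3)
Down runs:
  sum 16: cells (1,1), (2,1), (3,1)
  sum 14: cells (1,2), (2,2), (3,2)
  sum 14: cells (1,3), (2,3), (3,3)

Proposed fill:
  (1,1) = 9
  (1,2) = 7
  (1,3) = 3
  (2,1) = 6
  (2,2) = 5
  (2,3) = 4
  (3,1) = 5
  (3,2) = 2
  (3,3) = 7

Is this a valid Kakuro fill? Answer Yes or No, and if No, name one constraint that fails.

No — the down run (1,1)–(3,1) sums to 20, not 16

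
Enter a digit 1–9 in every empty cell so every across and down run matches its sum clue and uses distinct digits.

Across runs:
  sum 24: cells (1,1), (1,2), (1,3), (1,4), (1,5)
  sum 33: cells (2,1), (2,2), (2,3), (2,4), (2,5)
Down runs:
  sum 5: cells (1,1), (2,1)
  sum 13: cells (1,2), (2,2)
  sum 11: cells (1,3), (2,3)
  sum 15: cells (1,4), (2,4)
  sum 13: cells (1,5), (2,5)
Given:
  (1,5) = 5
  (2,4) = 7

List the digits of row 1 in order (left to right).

1, 4, 6, 8, 5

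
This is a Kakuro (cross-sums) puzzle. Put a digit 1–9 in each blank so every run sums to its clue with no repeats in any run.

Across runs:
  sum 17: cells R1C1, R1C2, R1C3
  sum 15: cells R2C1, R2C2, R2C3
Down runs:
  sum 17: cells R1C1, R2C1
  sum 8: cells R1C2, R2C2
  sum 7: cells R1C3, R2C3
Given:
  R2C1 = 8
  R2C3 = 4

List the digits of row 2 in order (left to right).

17 in 2 cells must be {8,9}.
R1C1 = 17 − 8 = 9 completes the 17 down.
R1C3 = 7 − 4 = 3 completes the 7 down.
R2C2 = 15 − 12 = 3 completes the 15 across.
R1C2 = 17 − 12 = 5 completes the 17 across.

8 3 4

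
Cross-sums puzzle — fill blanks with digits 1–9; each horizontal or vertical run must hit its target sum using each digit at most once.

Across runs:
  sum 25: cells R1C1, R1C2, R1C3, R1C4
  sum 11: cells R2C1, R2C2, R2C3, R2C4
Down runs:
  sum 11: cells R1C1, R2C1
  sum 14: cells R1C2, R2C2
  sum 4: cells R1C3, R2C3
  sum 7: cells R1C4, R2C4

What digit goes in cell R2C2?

11 in 4 cells must be {1,2,3,5}; 4 in 2 cells must be {1,3}.
Only 5 fits R2C2 under both its across sum 11 and down sum 14.

5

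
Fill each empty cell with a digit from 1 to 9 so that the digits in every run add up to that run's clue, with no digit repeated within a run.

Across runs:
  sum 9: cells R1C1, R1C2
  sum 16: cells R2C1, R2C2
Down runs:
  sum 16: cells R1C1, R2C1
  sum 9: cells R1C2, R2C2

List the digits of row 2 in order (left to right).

9 7

16 in 2 cells must be {7,9}.
The 9 across and the 16 down share only 7, so R1C1 = 7.
R1C2 = 9 − 7 = 2 completes the 9 across.
R2C1 = 16 − 7 = 9 completes the 16 down.
R2C2 = 16 − 9 = 7 completes the 16 across.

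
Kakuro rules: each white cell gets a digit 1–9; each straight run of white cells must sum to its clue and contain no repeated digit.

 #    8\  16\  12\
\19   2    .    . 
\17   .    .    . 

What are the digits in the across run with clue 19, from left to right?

16 in 2 cells must be {7,9}.
Given what's placed, R1C2 must be 9 to fit the 19 across and 16 down.
R1C3 = 19 − 11 = 8 completes the 19 across.
R2C1 = 8 − 2 = 6 completes the 8 down.
R2C2 = 16 − 9 = 7 completes the 16 down.
R2C3 = 17 − 13 = 4 completes the 17 across.

2 9 8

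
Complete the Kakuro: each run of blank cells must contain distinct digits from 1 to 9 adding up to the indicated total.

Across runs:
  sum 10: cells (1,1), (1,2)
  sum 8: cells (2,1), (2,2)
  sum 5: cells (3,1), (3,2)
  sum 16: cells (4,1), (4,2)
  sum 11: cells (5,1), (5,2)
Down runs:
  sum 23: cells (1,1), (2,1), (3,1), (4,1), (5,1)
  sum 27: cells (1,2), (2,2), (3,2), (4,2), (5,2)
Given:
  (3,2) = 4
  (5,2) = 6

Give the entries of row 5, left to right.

5 6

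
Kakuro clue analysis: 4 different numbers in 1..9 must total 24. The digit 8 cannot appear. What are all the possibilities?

{2,6,7,9}; {3,5,7,9}; {4,5,6,9}

4 distinct digits from 1–9 sum between 10 and 30.
Dropping sets that contain 8.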